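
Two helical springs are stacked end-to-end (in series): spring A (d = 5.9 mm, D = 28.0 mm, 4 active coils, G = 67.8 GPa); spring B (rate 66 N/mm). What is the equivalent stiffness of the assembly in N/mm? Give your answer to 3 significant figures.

k_A = Gd⁴/(8D³N_a) = (67.8×10³)(5.9⁴)/(8·28.0³·4) = 116.95 N/mm
Series: 1/k_eq = 1/116.95 + 1/66 = 0.023702; k_eq = 42.191 N/mm

42.2 N/mm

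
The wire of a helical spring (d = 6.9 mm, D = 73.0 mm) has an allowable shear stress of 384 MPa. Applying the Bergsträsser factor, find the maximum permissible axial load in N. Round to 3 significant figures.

C = D/d = 73.0/6.9 = 10.5797
K_B = (4C+2)/(4C−3) = 44.319/39.319 = 1.1272
τ_max = K·8FD/(πd³) → F_max = τ_allow·πd³/(8DK)
F_max = 384·π·6.9³/(8·73.0·1.1272) = 3.963e+05/658.26 = 602.04 N

602 N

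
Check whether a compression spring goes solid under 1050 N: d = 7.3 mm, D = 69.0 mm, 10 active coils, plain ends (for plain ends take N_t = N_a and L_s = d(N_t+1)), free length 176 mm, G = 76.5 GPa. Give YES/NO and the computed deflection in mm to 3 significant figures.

k = Gd⁴/(8D³N_a) = (76.5×10³)(7.3⁴)/(8·69.0³·10) = 8.2664 N/mm
N_t = 10; L_s = 7.3·11 = 80.3 mm; δ_solid = L₀ − L_s = 176 − 80.3 = 95.7 mm
δ = F/k = 1050/8.2664 = 127.02 mm
δ ≥ δ_solid → spring goes solid

YES, δ = 127 mm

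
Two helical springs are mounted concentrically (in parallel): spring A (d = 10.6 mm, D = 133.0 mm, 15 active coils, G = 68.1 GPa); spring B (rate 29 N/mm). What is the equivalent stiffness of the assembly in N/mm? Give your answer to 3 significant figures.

k_A = Gd⁴/(8D³N_a) = (68.1×10³)(10.6⁴)/(8·133.0³·15) = 3.0453 N/mm
Parallel: k_eq = 3.0453 + 29 = 32.045 N/mm

32.0 N/mm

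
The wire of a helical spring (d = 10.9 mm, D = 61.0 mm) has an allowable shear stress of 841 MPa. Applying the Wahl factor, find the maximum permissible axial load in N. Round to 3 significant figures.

5510 N

C = D/d = 61.0/10.9 = 5.5963
K_W = (4C−1)/(4C−4) + 0.615/C = 21.385/18.385 + 0.1099 = 1.2731
τ_max = K·8FD/(πd³) → F_max = τ_allow·πd³/(8DK)
F_max = 841·π·10.9³/(8·61.0·1.2731) = 3.4216e+06/621.26 = 5507.5 N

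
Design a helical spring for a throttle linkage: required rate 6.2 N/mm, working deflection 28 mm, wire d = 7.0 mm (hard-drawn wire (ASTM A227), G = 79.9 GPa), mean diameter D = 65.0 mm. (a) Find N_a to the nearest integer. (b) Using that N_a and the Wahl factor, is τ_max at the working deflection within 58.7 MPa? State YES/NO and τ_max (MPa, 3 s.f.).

(a) 14 coils; (b) NO, τ_max = 97.5 MPa

N_a = Gd⁴/(8D³k) = (79.9×10³)(7.0⁴)/(8·65.0³·6.2) = 14.08 → N_a = 14
Actual rate k = Gd⁴/(8D³·14) = 6.2371 N/mm
Working load F = kδ = 6.2371·28 = 174.64 N
C = 65.0/7.0 = 9.2857; K_W = (4C−1)/(4C−4)+0.615/C = 1.1567
τ_max = K_W·8FD/(πd³) = 1.1567·84.275 = 97.485 MPa
τ_max > 58.7 MPa → exceeds allowable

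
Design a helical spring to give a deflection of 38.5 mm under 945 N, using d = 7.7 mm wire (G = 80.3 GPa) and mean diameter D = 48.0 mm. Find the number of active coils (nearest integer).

13

Required rate k = F/δ = 945/38.5 = 24.545 N/mm
N_a = Gd⁴/(8D³k) = (80.3×10³ × 7.7⁴)/(8 × 48.0³ × 24.545)
    = 2.82279e+08 / 2.17162e+07 = 13 → 13 coils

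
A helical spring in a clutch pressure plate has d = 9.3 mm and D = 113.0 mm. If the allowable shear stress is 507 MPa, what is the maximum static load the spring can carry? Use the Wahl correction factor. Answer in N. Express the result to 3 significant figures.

C = D/d = 113.0/9.3 = 12.1505
K_W = (4C−1)/(4C−4) + 0.615/C = 47.602/44.602 + 0.0506 = 1.1179
τ_max = K·8FD/(πd³) → F_max = τ_allow·πd³/(8DK)
F_max = 507·π·9.3³/(8·113.0·1.1179) = 1.2812e+06/1010.6 = 1267.8 N

1270 N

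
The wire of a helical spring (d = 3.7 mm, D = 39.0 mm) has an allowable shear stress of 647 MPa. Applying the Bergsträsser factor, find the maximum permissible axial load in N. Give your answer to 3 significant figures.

293 N

C = D/d = 39.0/3.7 = 10.5405
K_B = (4C+2)/(4C−3) = 44.162/39.162 = 1.1277
τ_max = K·8FD/(πd³) → F_max = τ_allow·πd³/(8DK)
F_max = 647·π·3.7³/(8·39.0·1.1277) = 1.0296e+05/351.83 = 292.63 N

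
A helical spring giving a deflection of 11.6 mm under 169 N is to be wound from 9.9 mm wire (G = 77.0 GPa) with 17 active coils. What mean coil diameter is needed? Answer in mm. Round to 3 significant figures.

72.0 mm

Required rate k = F/δ = 169/11.6 = 14.569 N/mm
D = (Gd⁴/(8N_a·k))^(1/3) = (77.0×10³·9.9⁴/(8·17·14.569))^(1/3)
  = (373305)^(1/3) = 72.0037 mm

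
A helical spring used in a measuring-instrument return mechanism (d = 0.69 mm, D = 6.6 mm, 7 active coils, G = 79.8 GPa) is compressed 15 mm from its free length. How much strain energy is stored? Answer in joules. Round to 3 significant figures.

0.126 J

k = Gd⁴/(8D³N_a) = (79.8×10³)(0.69⁴)/(8·6.6³·7) = 1.1235 N/mm
U = ½kδ² = 0.5 × 1.1235 × 15² = 126.4 N·mm = 0.1264 J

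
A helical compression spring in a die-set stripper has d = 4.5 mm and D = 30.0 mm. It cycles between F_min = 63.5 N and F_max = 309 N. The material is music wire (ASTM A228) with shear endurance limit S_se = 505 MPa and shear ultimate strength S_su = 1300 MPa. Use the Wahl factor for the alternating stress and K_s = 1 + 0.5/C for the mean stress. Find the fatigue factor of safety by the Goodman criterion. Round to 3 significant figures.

C = D/d = 30.0/4.5 = 6.6667; K_W = (4C−1)/(4C−4)+0.615/C = 1.2246; K_s = 1+0.5/C = 1.0750
F_a = (F_max−F_min)/2 = 122.75 N; F_m = (F_max+F_min)/2 = 186.25 N
τ_a = K_W·8F_aD/(πd³) = 1.2246 × 102.91 = 126.02 MPa
τ_m = K_s·8F_mD/(πd³) = 1.0750 × 156.14 = 167.85 MPa
Goodman: 1/n_f = τ_a/S_se + τ_m/S_su = 126.02/505 + 167.85/1300 = 0.24955 + 0.12912 = 0.37866
n_f = 1/0.37866 = 2.641

2.64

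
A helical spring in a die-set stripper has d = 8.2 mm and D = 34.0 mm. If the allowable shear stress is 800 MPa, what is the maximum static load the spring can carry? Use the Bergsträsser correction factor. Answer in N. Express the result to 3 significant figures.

C = D/d = 34.0/8.2 = 4.1463
K_B = (4C+2)/(4C−3) = 18.585/13.585 = 1.3680
τ_max = K·8FD/(πd³) → F_max = τ_allow·πd³/(8DK)
F_max = 800·π·8.2³/(8·34.0·1.3680) = 1.3857e+06/372.11 = 3724 N

3720 N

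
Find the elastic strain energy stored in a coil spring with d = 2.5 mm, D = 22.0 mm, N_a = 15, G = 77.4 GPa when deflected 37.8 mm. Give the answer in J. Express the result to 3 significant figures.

k = Gd⁴/(8D³N_a) = (77.4×10³)(2.5⁴)/(8·22.0³·15) = 2.3662 N/mm
U = ½kδ² = 0.5 × 2.3662 × 37.8² = 1690.5 N·mm = 1.6905 J

1.69 J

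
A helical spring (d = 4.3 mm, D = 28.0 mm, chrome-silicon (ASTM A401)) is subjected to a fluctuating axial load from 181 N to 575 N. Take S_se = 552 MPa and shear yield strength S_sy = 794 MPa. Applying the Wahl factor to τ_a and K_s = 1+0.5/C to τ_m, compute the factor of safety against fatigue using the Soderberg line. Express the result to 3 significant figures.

1.17

C = D/d = 28.0/4.3 = 6.5116; K_W = (4C−1)/(4C−4)+0.615/C = 1.2305; K_s = 1+0.5/C = 1.0768
F_a = (F_max−F_min)/2 = 197 N; F_m = (F_max+F_min)/2 = 378 N
τ_a = K_W·8F_aD/(πd³) = 1.2305 × 176.67 = 217.39 MPa
τ_m = K_s·8F_mD/(πd³) = 1.0768 × 338.99 = 365.02 MPa
Soderberg: 1/n_f = τ_a/S_se + τ_m/S_sy = 217.39/552 + 365.02/794 = 0.39383 + 0.45972 = 0.85355
n_f = 1/0.85355 = 1.172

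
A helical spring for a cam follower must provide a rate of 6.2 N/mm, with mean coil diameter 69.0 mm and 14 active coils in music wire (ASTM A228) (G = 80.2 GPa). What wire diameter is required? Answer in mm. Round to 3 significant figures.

d = (8D³N_a·k / G)^(1/4) = (8·69.0³·14·6.2 / (80.2×10³))^0.25
  = (2844.3)^0.25 = 7.3029 mm

7.30 mm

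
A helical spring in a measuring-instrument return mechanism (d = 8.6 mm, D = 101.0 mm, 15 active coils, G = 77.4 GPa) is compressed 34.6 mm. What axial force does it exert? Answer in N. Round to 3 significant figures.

k = Gd⁴/(8D³N_a) = (77.4×10³)(8.6⁴)/(8·101.0³·15) = 3.4244 N/mm
F = k·δ = 3.4244 × 34.6 = 118.49 N

118 N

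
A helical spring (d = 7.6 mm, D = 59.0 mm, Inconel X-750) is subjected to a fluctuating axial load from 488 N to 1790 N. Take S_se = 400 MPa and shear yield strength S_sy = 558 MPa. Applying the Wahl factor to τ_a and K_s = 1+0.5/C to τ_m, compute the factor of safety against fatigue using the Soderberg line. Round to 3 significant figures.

C = D/d = 59.0/7.6 = 7.7632; K_W = (4C−1)/(4C−4)+0.615/C = 1.1901; K_s = 1+0.5/C = 1.0644
F_a = (F_max−F_min)/2 = 651 N; F_m = (F_max+F_min)/2 = 1139 N
τ_a = K_W·8F_aD/(πd³) = 1.1901 × 222.81 = 265.17 MPa
τ_m = K_s·8F_mD/(πd³) = 1.0644 × 389.83 = 414.94 MPa
Soderberg: 1/n_f = τ_a/S_se + τ_m/S_sy = 265.17/400 + 414.94/558 = 0.66292 + 0.74362 = 1.4065
n_f = 1/1.4065 = 0.711

0.711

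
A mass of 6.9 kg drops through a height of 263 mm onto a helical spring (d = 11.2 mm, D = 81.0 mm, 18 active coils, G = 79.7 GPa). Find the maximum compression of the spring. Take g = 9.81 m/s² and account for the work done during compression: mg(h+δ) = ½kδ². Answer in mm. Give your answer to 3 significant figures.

50.9 mm

k = Gd⁴/(8D³N_a) = (79.7×10³)(11.2⁴)/(8·81.0³·18) = 16.388 N/mm
W = mg = 6.9 × 9.81 = 67.689 N
½kδ² − Wδ − Wh = 0 → δ = (W + √(W² + 2kWh))/k
δ = (67.689 + √(4581.8 + 583468))/16.388 = (67.689 + 766.84)/16.388 = 50.925 mm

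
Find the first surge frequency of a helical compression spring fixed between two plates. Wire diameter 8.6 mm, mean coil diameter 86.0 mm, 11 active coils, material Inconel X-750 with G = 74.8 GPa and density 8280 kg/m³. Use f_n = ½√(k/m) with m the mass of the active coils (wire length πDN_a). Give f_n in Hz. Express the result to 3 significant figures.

35.8 Hz

k = Gd⁴/(8D³N_a) = (74.8×10³)(8.6⁴)/(8·86.0³·11) = 7.31 N/mm = 7310 N/m
Wire length L = πDN_a = π·86.0·11 = 2971.9 mm
m = ρ·(πd²/4)·L = 8280 × 58.088×10⁻⁶ m² × 2.9719 m = 1.4294 kg
f_n = ½√(k/m) = 0.5·√(7310/1.4294) = 0.5·√(5114) = 35.756 Hz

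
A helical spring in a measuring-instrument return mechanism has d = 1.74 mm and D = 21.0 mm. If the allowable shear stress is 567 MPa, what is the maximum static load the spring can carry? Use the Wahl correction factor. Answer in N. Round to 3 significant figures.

C = D/d = 21.0/1.74 = 12.0690
K_W = (4C−1)/(4C−4) + 0.615/C = 47.276/44.276 + 0.0510 = 1.1187
τ_max = K·8FD/(πd³) → F_max = τ_allow·πd³/(8DK)
F_max = 567·π·1.74³/(8·21.0·1.1187) = 9383.8/187.94 = 49.929 N

49.9 N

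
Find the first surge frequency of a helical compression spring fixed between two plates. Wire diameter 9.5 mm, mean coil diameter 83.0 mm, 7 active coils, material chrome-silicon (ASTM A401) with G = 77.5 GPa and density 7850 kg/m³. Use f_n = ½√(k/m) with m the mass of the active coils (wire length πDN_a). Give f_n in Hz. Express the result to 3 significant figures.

69.7 Hz

k = Gd⁴/(8D³N_a) = (77.5×10³)(9.5⁴)/(8·83.0³·7) = 19.714 N/mm = 19714 N/m
Wire length L = πDN_a = π·83.0·7 = 1825.3 mm
m = ρ·(πd²/4)·L = 7850 × 70.882×10⁻⁶ m² × 1.8253 m = 1.0156 kg
f_n = ½√(k/m) = 0.5·√(19714/1.0156) = 0.5·√(19411) = 69.661 Hz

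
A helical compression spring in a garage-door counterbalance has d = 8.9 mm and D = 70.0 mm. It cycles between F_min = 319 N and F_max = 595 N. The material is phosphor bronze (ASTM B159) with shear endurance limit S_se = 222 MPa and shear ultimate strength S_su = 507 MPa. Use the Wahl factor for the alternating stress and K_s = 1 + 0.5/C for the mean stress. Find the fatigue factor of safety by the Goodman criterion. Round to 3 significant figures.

C = D/d = 70.0/8.9 = 7.8652; K_W = (4C−1)/(4C−4)+0.615/C = 1.1874; K_s = 1+0.5/C = 1.0636
F_a = (F_max−F_min)/2 = 138 N; F_m = (F_max+F_min)/2 = 457 N
τ_a = K_W·8F_aD/(πd³) = 1.1874 × 34.894 = 41.434 MPa
τ_m = K_s·8F_mD/(πd³) = 1.0636 × 115.55 = 122.9 MPa
Goodman: 1/n_f = τ_a/S_se + τ_m/S_su = 41.434/222 + 122.9/507 = 0.18664 + 0.24241 = 0.42905
n_f = 1/0.42905 = 2.331

2.33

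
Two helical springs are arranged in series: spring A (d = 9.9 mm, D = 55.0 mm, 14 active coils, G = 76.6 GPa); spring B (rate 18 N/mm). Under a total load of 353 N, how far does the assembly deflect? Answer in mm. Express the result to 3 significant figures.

28.6 mm

k_A = Gd⁴/(8D³N_a) = (76.6×10³)(9.9⁴)/(8·55.0³·14) = 39.488 N/mm
Series: 1/k_eq = 1/39.488 + 1/18 = 0.08088; k_eq = 12.364 N/mm
δ = F/k_eq = 353/12.364 = 28.551 mm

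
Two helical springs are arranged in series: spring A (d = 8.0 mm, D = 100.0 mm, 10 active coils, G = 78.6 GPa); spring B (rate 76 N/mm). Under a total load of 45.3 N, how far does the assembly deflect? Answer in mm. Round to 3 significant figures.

11.9 mm

k_A = Gd⁴/(8D³N_a) = (78.6×10³)(8.0⁴)/(8·100.0³·10) = 4.0243 N/mm
Series: 1/k_eq = 1/4.0243 + 1/76 = 0.26165; k_eq = 3.8219 N/mm
δ = F/k_eq = 45.3/3.8219 = 11.853 mm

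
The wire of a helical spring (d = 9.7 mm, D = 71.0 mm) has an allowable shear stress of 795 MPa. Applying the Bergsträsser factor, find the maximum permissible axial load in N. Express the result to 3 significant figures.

C = D/d = 71.0/9.7 = 7.3196
K_B = (4C+2)/(4C−3) = 31.278/26.278 = 1.1903
τ_max = K·8FD/(πd³) → F_max = τ_allow·πd³/(8DK)
F_max = 795·π·9.7³/(8·71.0·1.1903) = 2.2795e+06/676.07 = 3371.6 N

3370 N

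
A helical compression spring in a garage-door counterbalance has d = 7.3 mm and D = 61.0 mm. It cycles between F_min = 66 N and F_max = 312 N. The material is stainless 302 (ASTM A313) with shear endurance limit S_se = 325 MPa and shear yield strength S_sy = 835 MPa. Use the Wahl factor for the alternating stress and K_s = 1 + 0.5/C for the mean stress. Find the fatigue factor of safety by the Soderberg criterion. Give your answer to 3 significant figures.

3.66

C = D/d = 61.0/7.3 = 8.3562; K_W = (4C−1)/(4C−4)+0.615/C = 1.1756; K_s = 1+0.5/C = 1.0598
F_a = (F_max−F_min)/2 = 123 N; F_m = (F_max+F_min)/2 = 189 N
τ_a = K_W·8F_aD/(πd³) = 1.1756 × 49.114 = 57.736 MPa
τ_m = K_s·8F_mD/(πd³) = 1.0598 × 75.468 = 79.984 MPa
Soderberg: 1/n_f = τ_a/S_se + τ_m/S_sy = 57.736/325 + 79.984/835 = 0.17765 + 0.09579 = 0.27344
n_f = 1/0.27344 = 3.657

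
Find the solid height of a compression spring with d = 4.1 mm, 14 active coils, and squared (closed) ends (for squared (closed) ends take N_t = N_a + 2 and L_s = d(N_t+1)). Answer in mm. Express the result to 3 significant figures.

69.7 mm

squared (closed) ends: N_t = N_a + 2 = 14 + 2 = 16
L_s = d·(N_t+1) = 4.1 × 17 = 69.7 mm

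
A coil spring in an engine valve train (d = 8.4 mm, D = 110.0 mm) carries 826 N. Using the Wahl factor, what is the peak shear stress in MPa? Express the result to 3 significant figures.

433 MPa

Spring index C = D/d = 110.0/8.4 = 13.0952
K_W = (4C−1)/(4C−4) + 0.615/C = 51.381/48.381 + 0.0470 = 1.1090
τ₀ = 8FD/(πd³) = 8·826·110.0/(π·8.4³) = 726880/1862 = 390.37 MPa
τ_max = K·τ₀ = 1.1090 × 390.37 = 432.91 MPa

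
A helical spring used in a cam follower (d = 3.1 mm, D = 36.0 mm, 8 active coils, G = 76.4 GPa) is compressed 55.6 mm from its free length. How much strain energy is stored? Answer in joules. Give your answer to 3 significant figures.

3.65 J

k = Gd⁴/(8D³N_a) = (76.4×10³)(3.1⁴)/(8·36.0³·8) = 2.3629 N/mm
U = ½kδ² = 0.5 × 2.3629 × 55.6² = 3652.3 N·mm = 3.6523 J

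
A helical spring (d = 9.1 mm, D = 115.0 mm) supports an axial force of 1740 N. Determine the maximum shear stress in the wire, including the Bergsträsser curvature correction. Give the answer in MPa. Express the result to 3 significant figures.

747 MPa

Spring index C = D/d = 115.0/9.1 = 12.6374
K_B = (4C+2)/(4C−3) = 52.549/47.549 = 1.1052
τ₀ = 8FD/(πd³) = 8·1740·115.0/(π·9.1³) = 1.6008e+06/2367.4 = 676.18 MPa
τ_max = K·τ₀ = 1.1052 × 676.18 = 747.28 MPa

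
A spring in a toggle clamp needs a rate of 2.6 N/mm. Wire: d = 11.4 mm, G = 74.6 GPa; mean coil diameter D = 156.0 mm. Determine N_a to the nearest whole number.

N_a = Gd⁴/(8D³k) = (74.6×10³ × 11.4⁴)/(8 × 156.0³ × 2.6)
    = 1.25996e+09 / 7.89655e+07 = 15.96 → 16 coils

16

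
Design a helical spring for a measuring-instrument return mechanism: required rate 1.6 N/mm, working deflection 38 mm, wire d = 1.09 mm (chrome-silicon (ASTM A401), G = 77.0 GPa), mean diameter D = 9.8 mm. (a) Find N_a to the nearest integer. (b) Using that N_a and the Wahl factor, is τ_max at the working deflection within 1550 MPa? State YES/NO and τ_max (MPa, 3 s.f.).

N_a = Gd⁴/(8D³k) = (77.0×10³)(1.09⁴)/(8·9.8³·1.6) = 9.022 → N_a = 9
Actual rate k = Gd⁴/(8D³·9) = 1.6039 N/mm
Working load F = kδ = 1.6039·38 = 60.949 N
C = 9.8/1.09 = 8.9908; K_W = (4C−1)/(4C−4)+0.615/C = 1.1623
τ_max = K_W·8FD/(πd³) = 1.1623·1174.5 = 1365.1 MPa
τ_max ≤ 1550 MPa → acceptable

(a) 9 coils; (b) YES, τ_max = 1370 MPa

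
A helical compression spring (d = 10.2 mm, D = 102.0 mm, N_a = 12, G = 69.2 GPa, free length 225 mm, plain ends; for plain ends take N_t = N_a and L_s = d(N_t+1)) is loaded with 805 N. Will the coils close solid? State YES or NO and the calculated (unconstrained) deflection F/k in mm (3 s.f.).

k = Gd⁴/(8D³N_a) = (69.2×10³)(10.2⁴)/(8·102.0³·12) = 7.3525 N/mm
N_t = 12; L_s = 10.2·13 = 132.6 mm; δ_solid = L₀ − L_s = 225 − 132.6 = 92.4 mm
δ = F/k = 805/7.3525 = 109.49 mm
δ ≥ δ_solid → spring goes solid

YES, δ = 109 mm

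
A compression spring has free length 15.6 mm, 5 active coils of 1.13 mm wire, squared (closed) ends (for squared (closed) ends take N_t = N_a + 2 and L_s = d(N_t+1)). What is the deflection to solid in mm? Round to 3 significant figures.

6.56 mm

N_t = 7; L_s = 1.13·8 = 9.04 mm
δ_solid = L₀ − L_s = 15.6 − 9.04 = 6.56 mm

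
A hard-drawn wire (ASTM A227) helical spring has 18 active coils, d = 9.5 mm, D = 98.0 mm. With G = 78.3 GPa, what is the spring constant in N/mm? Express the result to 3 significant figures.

4.71 N/mm

k = Gd⁴/(8D³N_a) = (78.3×10³ × 9.5⁴) / (8 × 98.0³ × 18)
  = 6.37758e+08 / 1.35532e+08 = 4.7056 N/mm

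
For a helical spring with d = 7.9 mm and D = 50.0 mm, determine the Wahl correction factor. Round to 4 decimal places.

1.2379

C = D/d = 50.0/7.9 = 6.3291
K_W = (4C−1)/(4C−4) + 0.615/C = 24.316/21.316 + 0.0972 = 1.2379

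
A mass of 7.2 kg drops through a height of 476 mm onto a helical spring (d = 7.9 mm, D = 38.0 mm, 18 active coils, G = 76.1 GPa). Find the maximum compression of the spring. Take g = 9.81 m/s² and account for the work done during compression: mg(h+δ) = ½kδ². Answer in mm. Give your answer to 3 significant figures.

k = Gd⁴/(8D³N_a) = (76.1×10³)(7.9⁴)/(8·38.0³·18) = 37.513 N/mm
W = mg = 7.2 × 9.81 = 70.632 N
½kδ² − Wδ − Wh = 0 → δ = (W + √(W² + 2kWh))/k
δ = (70.632 + √(4988.9 + 2.52242e+06))/37.513 = (70.632 + 1589.8)/37.513 = 44.263 mm

44.3 mm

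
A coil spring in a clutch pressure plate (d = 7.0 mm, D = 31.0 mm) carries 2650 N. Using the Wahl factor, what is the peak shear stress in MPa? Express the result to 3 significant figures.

828 MPa

Spring index C = D/d = 31.0/7.0 = 4.4286
K_W = (4C−1)/(4C−4) + 0.615/C = 16.714/13.714 + 0.1389 = 1.3576
τ₀ = 8FD/(πd³) = 8·2650·31.0/(π·7.0³) = 657200/1077.6 = 609.89 MPa
τ_max = K·τ₀ = 1.3576 × 609.89 = 828 MPa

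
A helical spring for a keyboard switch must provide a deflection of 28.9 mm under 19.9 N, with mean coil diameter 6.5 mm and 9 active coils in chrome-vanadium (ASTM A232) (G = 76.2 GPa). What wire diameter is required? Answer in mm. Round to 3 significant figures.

Required rate k = F/δ = 19.9/28.9 = 0.68858 N/mm
d = (8D³N_a·k / G)^(1/4) = (8·6.5³·9·0.68858 / (76.2×10³))^0.25
  = (0.17868)^0.25 = 0.6502 mm

0.650 mm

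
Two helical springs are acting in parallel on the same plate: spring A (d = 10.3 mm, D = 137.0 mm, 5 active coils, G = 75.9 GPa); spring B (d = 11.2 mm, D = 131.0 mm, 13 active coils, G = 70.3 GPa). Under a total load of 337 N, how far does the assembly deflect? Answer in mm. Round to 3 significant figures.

25.8 mm

k_A = Gd⁴/(8D³N_a) = (75.9×10³)(10.3⁴)/(8·137.0³·5) = 8.3056 N/mm
k_B = Gd⁴/(8D³N_a) = (70.3×10³)(11.2⁴)/(8·131.0³·13) = 4.7313 N/mm
Parallel: k_eq = 8.3056 + 4.7313 = 13.037 N/mm
δ = F/k_eq = 337/13.037 = 25.85 mm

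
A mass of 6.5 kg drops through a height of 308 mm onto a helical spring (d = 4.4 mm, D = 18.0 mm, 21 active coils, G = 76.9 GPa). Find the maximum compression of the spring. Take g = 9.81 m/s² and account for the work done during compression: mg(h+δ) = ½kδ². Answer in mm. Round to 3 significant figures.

38.8 mm

k = Gd⁴/(8D³N_a) = (76.9×10³)(4.4⁴)/(8·18.0³·21) = 29.418 N/mm
W = mg = 6.5 × 9.81 = 63.765 N
½kδ² − Wδ − Wh = 0 → δ = (W + √(W² + 2kWh))/k
δ = (63.765 + √(4066 + 1.15551e+06))/29.418 = (63.765 + 1076.8)/29.418 = 38.772 mm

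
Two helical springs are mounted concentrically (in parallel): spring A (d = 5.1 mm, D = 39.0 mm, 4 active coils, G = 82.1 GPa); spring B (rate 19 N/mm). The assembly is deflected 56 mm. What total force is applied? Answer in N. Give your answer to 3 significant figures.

k_A = Gd⁴/(8D³N_a) = (82.1×10³)(5.1⁴)/(8·39.0³·4) = 29.26 N/mm
Parallel: k_eq = 29.26 + 19 = 48.26 N/mm
F = k_eq·δ = 48.26·56 = 2702.6 N

2700 N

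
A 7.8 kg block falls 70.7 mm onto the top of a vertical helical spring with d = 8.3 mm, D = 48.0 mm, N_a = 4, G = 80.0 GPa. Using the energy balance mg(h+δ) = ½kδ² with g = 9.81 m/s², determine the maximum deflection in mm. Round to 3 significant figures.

k = Gd⁴/(8D³N_a) = (80.0×10³)(8.3⁴)/(8·48.0³·4) = 107.28 N/mm
W = mg = 7.8 × 9.81 = 76.518 N
½kδ² − Wδ − Wh = 0 → δ = (W + √(W² + 2kWh))/k
δ = (76.518 + √(5855 + 1.16076e+06))/107.28 = (76.518 + 1080.1)/107.28 = 10.781 mm

10.8 mm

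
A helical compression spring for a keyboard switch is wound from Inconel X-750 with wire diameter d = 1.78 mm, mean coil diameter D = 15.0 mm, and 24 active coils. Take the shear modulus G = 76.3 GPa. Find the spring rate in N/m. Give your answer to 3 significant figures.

1180 N/m

k = Gd⁴/(8D³N_a) = (76.3×10³ × 1.78⁴) / (8 × 15.0³ × 24)
  = 765957 / 648000 = 1.182 N/mm = 1182 N/m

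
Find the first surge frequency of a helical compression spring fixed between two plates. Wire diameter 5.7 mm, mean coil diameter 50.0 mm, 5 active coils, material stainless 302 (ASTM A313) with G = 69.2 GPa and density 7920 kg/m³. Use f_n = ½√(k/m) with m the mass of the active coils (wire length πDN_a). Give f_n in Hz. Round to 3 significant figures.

152 Hz

k = Gd⁴/(8D³N_a) = (69.2×10³)(5.7⁴)/(8·50.0³·5) = 14.61 N/mm = 14610 N/m
Wire length L = πDN_a = π·50.0·5 = 785.4 mm
m = ρ·(πd²/4)·L = 7920 × 25.518×10⁻⁶ m² × 0.7854 m = 0.15873 kg
f_n = ½√(k/m) = 0.5·√(14610/0.15873) = 0.5·√(92041) = 151.69 Hz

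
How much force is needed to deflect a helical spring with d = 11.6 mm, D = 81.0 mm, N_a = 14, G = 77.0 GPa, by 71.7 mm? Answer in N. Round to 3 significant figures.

k = Gd⁴/(8D³N_a) = (77.0×10³)(11.6⁴)/(8·81.0³·14) = 23.423 N/mm
F = k·δ = 23.423 × 71.7 = 1679.5 N

1680 N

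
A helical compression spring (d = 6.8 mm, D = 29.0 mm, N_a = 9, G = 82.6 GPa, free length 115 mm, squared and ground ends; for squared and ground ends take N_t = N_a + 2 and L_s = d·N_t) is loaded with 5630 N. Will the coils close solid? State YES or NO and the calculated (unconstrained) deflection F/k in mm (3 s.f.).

YES, δ = 56.0 mm

k = Gd⁴/(8D³N_a) = (82.6×10³)(6.8⁴)/(8·29.0³·9) = 100.57 N/mm
N_t = 11; L_s = 6.8·11 = 74.8 mm; δ_solid = L₀ − L_s = 115 − 74.8 = 40.2 mm
δ = F/k = 5630/100.57 = 55.978 mm
δ ≥ δ_solid → spring goes solid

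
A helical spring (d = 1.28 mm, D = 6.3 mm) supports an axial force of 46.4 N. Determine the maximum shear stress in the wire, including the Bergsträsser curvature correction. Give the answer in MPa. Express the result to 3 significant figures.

461 MPa

Spring index C = D/d = 6.3/1.28 = 4.9219
K_B = (4C+2)/(4C−3) = 21.688/16.688 = 1.2996
τ₀ = 8FD/(πd³) = 8·46.4·6.3/(π·1.28³) = 2338.56/6.5884 = 354.95 MPa
τ_max = K·τ₀ = 1.2996 × 354.95 = 461.3 MPa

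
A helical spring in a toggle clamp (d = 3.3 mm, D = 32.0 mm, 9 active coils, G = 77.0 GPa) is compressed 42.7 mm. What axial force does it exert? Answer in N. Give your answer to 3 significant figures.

k = Gd⁴/(8D³N_a) = (77.0×10³)(3.3⁴)/(8·32.0³·9) = 3.8705 N/mm
F = k·δ = 3.8705 × 42.7 = 165.27 N

165 N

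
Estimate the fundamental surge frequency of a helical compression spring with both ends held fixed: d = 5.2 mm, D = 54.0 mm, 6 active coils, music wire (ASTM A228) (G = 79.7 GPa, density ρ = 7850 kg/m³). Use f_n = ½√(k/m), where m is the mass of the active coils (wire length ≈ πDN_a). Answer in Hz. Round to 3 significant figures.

107 Hz

k = Gd⁴/(8D³N_a) = (79.7×10³)(5.2⁴)/(8·54.0³·6) = 7.7099 N/mm = 7709.9 N/m
Wire length L = πDN_a = π·54.0·6 = 1017.9 mm
m = ρ·(πd²/4)·L = 7850 × 21.237×10⁻⁶ m² × 1.0179 m = 0.16969 kg
f_n = ½√(k/m) = 0.5·√(7709.9/0.16969) = 0.5·√(45435) = 106.58 Hz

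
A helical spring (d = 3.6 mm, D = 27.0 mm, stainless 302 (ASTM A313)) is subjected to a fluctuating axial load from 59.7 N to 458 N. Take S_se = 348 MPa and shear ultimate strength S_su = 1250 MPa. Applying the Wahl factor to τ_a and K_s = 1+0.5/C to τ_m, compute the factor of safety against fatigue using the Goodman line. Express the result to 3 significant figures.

0.749

C = D/d = 27.0/3.6 = 7.5000; K_W = (4C−1)/(4C−4)+0.615/C = 1.1974; K_s = 1+0.5/C = 1.0667
F_a = (F_max−F_min)/2 = 199.15 N; F_m = (F_max+F_min)/2 = 258.85 N
τ_a = K_W·8F_aD/(πd³) = 1.1974 × 293.48 = 351.41 MPa
τ_m = K_s·8F_mD/(πd³) = 1.0667 × 381.46 = 406.89 MPa
Goodman: 1/n_f = τ_a/S_se + τ_m/S_su = 351.41/348 + 406.89/1250 = 1.00979 + 0.32551 = 1.3353
n_f = 1/1.3353 = 0.7489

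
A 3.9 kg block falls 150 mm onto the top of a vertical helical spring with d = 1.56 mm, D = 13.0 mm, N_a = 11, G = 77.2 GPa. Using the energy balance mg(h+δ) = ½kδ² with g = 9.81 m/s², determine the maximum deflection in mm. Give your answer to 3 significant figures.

87.7 mm

k = Gd⁴/(8D³N_a) = (77.2×10³)(1.56⁴)/(8·13.0³·11) = 2.3648 N/mm
W = mg = 3.9 × 9.81 = 38.259 N
½kδ² − Wδ − Wh = 0 → δ = (W + √(W² + 2kWh))/k
δ = (38.259 + √(1463.8 + 27143))/2.3648 = (38.259 + 169.14)/2.3648 = 87.699 mm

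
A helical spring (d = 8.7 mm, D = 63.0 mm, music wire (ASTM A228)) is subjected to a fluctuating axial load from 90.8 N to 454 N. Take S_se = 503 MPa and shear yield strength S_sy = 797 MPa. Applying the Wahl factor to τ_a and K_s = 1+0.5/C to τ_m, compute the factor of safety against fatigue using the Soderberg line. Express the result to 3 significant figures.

C = D/d = 63.0/8.7 = 7.2414; K_W = (4C−1)/(4C−4)+0.615/C = 1.2051; K_s = 1+0.5/C = 1.0690
F_a = (F_max−F_min)/2 = 181.6 N; F_m = (F_max+F_min)/2 = 272.4 N
τ_a = K_W·8F_aD/(πd³) = 1.2051 × 44.242 = 53.316 MPa
τ_m = K_s·8F_mD/(πd³) = 1.0690 × 66.364 = 70.946 MPa
Soderberg: 1/n_f = τ_a/S_se + τ_m/S_sy = 53.316/503 + 70.946/797 = 0.10600 + 0.08902 = 0.19501
n_f = 1/0.19501 = 5.128

5.13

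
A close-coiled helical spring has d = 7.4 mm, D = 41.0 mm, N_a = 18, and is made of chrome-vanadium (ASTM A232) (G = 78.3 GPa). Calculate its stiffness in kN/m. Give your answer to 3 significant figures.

k = Gd⁴/(8D³N_a) = (78.3×10³ × 7.4⁴) / (8 × 41.0³ × 18)
  = 2.34795e+08 / 9.92462e+06 = 23.658 N/mm

23.7 kN/m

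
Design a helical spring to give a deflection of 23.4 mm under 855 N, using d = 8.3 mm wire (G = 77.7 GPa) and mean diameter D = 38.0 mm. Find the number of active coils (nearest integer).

23

Required rate k = F/δ = 855/23.4 = 36.538 N/mm
N_a = Gd⁴/(8D³k) = (77.7×10³ × 8.3⁴)/(8 × 38.0³ × 36.538)
    = 3.68751e+08 / 1.60395e+07 = 22.99 → 23 coils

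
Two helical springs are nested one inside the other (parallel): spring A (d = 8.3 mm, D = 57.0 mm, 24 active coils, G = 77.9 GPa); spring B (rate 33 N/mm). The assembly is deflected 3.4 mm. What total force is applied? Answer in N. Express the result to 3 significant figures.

k_A = Gd⁴/(8D³N_a) = (77.9×10³)(8.3⁴)/(8·57.0³·24) = 10.397 N/mm
Parallel: k_eq = 10.397 + 33 = 43.397 N/mm
F = k_eq·δ = 43.397·3.4 = 147.55 N

148 N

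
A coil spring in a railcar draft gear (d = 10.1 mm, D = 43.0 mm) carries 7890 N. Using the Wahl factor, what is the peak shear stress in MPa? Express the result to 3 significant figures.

Spring index C = D/d = 43.0/10.1 = 4.2574
K_W = (4C−1)/(4C−4) + 0.615/C = 16.030/13.030 + 0.1445 = 1.3747
τ₀ = 8FD/(πd³) = 8·7890·43.0/(π·10.1³) = 2.71416e+06/3236.8 = 838.54 MPa
τ_max = K·τ₀ = 1.3747 × 838.54 = 1152.7 MPa

1150 MPa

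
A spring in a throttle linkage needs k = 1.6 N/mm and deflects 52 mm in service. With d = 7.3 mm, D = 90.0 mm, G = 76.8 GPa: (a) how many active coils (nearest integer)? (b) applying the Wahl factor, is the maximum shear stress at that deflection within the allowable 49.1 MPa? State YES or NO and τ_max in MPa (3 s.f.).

N_a = Gd⁴/(8D³k) = (76.8×10³)(7.3⁴)/(8·90.0³·1.6) = 23.37 → N_a = 23
Actual rate k = Gd⁴/(8D³·23) = 1.626 N/mm
Working load F = kδ = 1.626·52 = 84.549 N
C = 90.0/7.3 = 12.3288; K_W = (4C−1)/(4C−4)+0.615/C = 1.1161
τ_max = K_W·8FD/(πd³) = 1.1161·49.811 = 55.593 MPa
τ_max > 49.1 MPa → exceeds allowable

(a) 23 coils; (b) NO, τ_max = 55.6 MPa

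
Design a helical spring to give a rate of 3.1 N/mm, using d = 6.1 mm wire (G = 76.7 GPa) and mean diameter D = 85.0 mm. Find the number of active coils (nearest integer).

N_a = Gd⁴/(8D³k) = (76.7×10³ × 6.1⁴)/(8 × 85.0³ × 3.1)
    = 1.06198e+08 / 1.52303e+07 = 6.973 → 7 coils

7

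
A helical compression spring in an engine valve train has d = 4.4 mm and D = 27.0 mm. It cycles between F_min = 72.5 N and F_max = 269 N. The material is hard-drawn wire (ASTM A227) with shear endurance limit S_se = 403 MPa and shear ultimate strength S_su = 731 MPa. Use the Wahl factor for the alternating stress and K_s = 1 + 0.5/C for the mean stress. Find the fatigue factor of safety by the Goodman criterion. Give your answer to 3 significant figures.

2.23

C = D/d = 27.0/4.4 = 6.1364; K_W = (4C−1)/(4C−4)+0.615/C = 1.2462; K_s = 1+0.5/C = 1.0815
F_a = (F_max−F_min)/2 = 98.25 N; F_m = (F_max+F_min)/2 = 170.75 N
τ_a = K_W·8F_aD/(πd³) = 1.2462 × 79.301 = 98.828 MPa
τ_m = K_s·8F_mD/(πd³) = 1.0815 × 137.82 = 149.05 MPa
Goodman: 1/n_f = τ_a/S_se + τ_m/S_su = 98.828/403 + 149.05/731 = 0.24523 + 0.20390 = 0.44913
n_f = 1/0.44913 = 2.227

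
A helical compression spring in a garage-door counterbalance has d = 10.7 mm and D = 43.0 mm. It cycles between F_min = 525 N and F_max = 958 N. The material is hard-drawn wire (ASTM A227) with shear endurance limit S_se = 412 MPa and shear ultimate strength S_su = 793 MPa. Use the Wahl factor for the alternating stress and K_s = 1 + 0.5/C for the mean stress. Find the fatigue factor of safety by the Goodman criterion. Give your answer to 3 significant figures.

C = D/d = 43.0/10.7 = 4.0187; K_W = (4C−1)/(4C−4)+0.615/C = 1.4015; K_s = 1+0.5/C = 1.1244
F_a = (F_max−F_min)/2 = 216.5 N; F_m = (F_max+F_min)/2 = 741.5 N
τ_a = K_W·8F_aD/(πd³) = 1.4015 × 19.352 = 27.121 MPa
τ_m = K_s·8F_mD/(πd³) = 1.1244 × 66.278 = 74.524 MPa
Goodman: 1/n_f = τ_a/S_se + τ_m/S_su = 27.121/412 + 74.524/793 = 0.06583 + 0.09398 = 0.1598
n_f = 1/0.1598 = 6.258

6.26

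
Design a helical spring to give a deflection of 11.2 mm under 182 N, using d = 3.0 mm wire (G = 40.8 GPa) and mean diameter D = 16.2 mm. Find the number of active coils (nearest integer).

Required rate k = F/δ = 182/11.2 = 16.25 N/mm
N_a = Gd⁴/(8D³k) = (40.8×10³ × 3.0⁴)/(8 × 16.2³ × 16.25)
    = 3.3048e+06 / 552699 = 5.979 → 6 coils

6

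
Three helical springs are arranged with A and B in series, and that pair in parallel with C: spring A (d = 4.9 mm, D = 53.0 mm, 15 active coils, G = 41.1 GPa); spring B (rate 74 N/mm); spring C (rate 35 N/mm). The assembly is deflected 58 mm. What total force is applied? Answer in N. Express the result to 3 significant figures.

k_A = Gd⁴/(8D³N_a) = (41.1×10³)(4.9⁴)/(8·53.0³·15) = 1.3262 N/mm
Springs A,B series: k_AB = 1/(1/1.3262+1/74) = 1.3029 N/mm; parallel with C: k_eq = 1.3029+35 = 36.303 N/mm
F = k_eq·δ = 36.303·58 = 2105.6 N

2110 N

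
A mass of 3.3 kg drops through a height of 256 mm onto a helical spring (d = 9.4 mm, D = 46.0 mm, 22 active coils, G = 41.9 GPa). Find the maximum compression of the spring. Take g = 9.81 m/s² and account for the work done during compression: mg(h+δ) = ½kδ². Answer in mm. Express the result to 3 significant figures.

31.2 mm

k = Gd⁴/(8D³N_a) = (41.9×10³)(9.4⁴)/(8·46.0³·22) = 19.096 N/mm
W = mg = 3.3 × 9.81 = 32.373 N
½kδ² − Wδ − Wh = 0 → δ = (W + √(W² + 2kWh))/k
δ = (32.373 + √(1048 + 316513))/19.096 = (32.373 + 563.53)/19.096 = 31.206 mm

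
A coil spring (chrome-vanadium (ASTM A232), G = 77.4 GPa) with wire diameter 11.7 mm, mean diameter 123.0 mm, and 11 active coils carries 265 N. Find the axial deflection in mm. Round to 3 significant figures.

29.9 mm

k = Gd⁴/(8D³N_a) = (77.4×10³)(11.7⁴)/(8·123.0³·11) = 8.857 N/mm
δ = F/k = 265 / 8.857 = 29.92 mm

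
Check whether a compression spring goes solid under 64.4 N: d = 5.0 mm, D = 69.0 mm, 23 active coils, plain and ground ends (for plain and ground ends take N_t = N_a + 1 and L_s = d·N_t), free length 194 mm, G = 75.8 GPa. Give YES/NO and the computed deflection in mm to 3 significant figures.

YES, δ = 82.2 mm

k = Gd⁴/(8D³N_a) = (75.8×10³)(5.0⁴)/(8·69.0³·23) = 0.78376 N/mm
N_t = 24; L_s = 5.0·24 = 120 mm; δ_solid = L₀ − L_s = 194 − 120 = 74 mm
δ = F/k = 64.4/0.78376 = 82.168 mm
δ ≥ δ_solid → spring goes solid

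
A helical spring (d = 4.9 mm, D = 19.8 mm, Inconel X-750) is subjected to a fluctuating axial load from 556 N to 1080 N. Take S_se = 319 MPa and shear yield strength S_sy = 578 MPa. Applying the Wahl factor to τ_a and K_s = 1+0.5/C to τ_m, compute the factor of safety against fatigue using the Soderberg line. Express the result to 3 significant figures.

C = D/d = 19.8/4.9 = 4.0408; K_W = (4C−1)/(4C−4)+0.615/C = 1.3988; K_s = 1+0.5/C = 1.1237
F_a = (F_max−F_min)/2 = 262 N; F_m = (F_max+F_min)/2 = 818 N
τ_a = K_W·8F_aD/(πd³) = 1.3988 × 112.28 = 157.07 MPa
τ_m = K_s·8F_mD/(πd³) = 1.1237 × 350.57 = 393.94 MPa
Soderberg: 1/n_f = τ_a/S_se + τ_m/S_sy = 157.07/319 + 393.94/578 = 0.49238 + 0.68157 = 1.1739
n_f = 1/1.1739 = 0.8518

0.852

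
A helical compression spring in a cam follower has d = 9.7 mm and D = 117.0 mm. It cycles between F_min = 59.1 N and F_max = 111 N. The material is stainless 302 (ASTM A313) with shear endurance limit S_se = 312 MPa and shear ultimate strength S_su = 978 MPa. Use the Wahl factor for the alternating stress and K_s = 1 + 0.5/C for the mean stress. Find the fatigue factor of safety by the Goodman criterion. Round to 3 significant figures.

C = D/d = 117.0/9.7 = 12.0619; K_W = (4C−1)/(4C−4)+0.615/C = 1.1188; K_s = 1+0.5/C = 1.0415
F_a = (F_max−F_min)/2 = 25.95 N; F_m = (F_max+F_min)/2 = 85.05 N
τ_a = K_W·8F_aD/(πd³) = 1.1188 × 8.4713 = 9.4775 MPa
τ_m = K_s·8F_mD/(πd³) = 1.0415 × 27.764 = 28.915 MPa
Goodman: 1/n_f = τ_a/S_se + τ_m/S_su = 9.4775/312 + 28.915/978 = 0.03038 + 0.02957 = 0.059942
n_f = 1/0.059942 = 16.68

16.7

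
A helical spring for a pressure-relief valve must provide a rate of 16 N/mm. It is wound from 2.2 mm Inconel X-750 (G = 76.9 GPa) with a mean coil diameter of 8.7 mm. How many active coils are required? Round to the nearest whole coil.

21

N_a = Gd⁴/(8D³k) = (76.9×10³ × 2.2⁴)/(8 × 8.7³ × 16)
    = 1.80143e+06 / 84288.4 = 21.37 → 21 coils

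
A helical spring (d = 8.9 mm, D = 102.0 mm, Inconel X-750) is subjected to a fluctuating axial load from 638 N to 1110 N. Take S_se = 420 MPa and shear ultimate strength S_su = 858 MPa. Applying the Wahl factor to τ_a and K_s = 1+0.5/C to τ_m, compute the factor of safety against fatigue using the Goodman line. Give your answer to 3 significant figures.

C = D/d = 102.0/8.9 = 11.4607; K_W = (4C−1)/(4C−4)+0.615/C = 1.1254; K_s = 1+0.5/C = 1.0436
F_a = (F_max−F_min)/2 = 236 N; F_m = (F_max+F_min)/2 = 874 N
τ_a = K_W·8F_aD/(πd³) = 1.1254 × 86.953 = 97.853 MPa
τ_m = K_s·8F_mD/(πd³) = 1.0436 × 322.02 = 336.07 MPa
Goodman: 1/n_f = τ_a/S_se + τ_m/S_su = 97.853/420 + 336.07/858 = 0.23298 + 0.39169 = 0.62467
n_f = 1/0.62467 = 1.601

1.60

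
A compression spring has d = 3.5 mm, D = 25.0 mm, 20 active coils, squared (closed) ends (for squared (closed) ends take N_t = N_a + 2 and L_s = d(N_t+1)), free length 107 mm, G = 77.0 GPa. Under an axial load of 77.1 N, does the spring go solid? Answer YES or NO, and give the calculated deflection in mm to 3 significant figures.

k = Gd⁴/(8D³N_a) = (77.0×10³)(3.5⁴)/(8·25.0³·20) = 4.6219 N/mm
N_t = 22; L_s = 3.5·23 = 80.5 mm; δ_solid = L₀ − L_s = 107 − 80.5 = 26.5 mm
δ = F/k = 77.1/4.6219 = 16.681 mm
δ < δ_solid → spring does not go solid

NO, δ = 16.7 mm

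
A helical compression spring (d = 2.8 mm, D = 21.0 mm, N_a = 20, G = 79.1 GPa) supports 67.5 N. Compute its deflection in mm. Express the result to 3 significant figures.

20.6 mm

k = Gd⁴/(8D³N_a) = (79.1×10³)(2.8⁴)/(8·21.0³·20) = 3.2812 N/mm
δ = F/k = 67.5 / 3.2812 = 20.572 mm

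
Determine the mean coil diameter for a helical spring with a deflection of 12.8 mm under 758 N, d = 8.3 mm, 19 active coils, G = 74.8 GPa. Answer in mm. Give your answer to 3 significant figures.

Required rate k = F/δ = 758/12.8 = 59.219 N/mm
D = (Gd⁴/(8N_a·k))^(1/3) = (74.8×10³·8.3⁴/(8·19·59.219))^(1/3)
  = (39437.7)^(1/3) = 34.0385 mm

34.0 mm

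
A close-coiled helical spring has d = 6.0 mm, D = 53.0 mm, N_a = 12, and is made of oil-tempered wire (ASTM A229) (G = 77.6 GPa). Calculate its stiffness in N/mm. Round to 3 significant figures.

7.04 N/mm

k = Gd⁴/(8D³N_a) = (77.6×10³ × 6.0⁴) / (8 × 53.0³ × 12)
  = 1.0057e+08 / 1.42922e+07 = 7.0367 N/mm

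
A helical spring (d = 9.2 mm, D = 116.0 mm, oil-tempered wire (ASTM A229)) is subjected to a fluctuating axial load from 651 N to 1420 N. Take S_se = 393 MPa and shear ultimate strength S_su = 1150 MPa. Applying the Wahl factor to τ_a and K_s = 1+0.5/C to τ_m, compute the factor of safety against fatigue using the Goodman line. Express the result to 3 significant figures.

C = D/d = 116.0/9.2 = 12.6087; K_W = (4C−1)/(4C−4)+0.615/C = 1.1134; K_s = 1+0.5/C = 1.0397
F_a = (F_max−F_min)/2 = 384.5 N; F_m = (F_max+F_min)/2 = 1035.5 N
τ_a = K_W·8F_aD/(πd³) = 1.1134 × 145.86 = 162.4 MPa
τ_m = K_s·8F_mD/(πd³) = 1.0397 × 392.81 = 408.39 MPa
Goodman: 1/n_f = τ_a/S_se + τ_m/S_su = 162.4/393 + 408.39/1150 = 0.41322 + 0.35512 = 0.76834
n_f = 1/0.76834 = 1.302

1.30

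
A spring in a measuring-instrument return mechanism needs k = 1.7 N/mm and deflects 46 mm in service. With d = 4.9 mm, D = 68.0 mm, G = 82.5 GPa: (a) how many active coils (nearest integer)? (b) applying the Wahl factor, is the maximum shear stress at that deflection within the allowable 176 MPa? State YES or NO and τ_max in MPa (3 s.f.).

(a) 11 coils; (b) YES, τ_max = 128 MPa

N_a = Gd⁴/(8D³k) = (82.5×10³)(4.9⁴)/(8·68.0³·1.7) = 11.12 → N_a = 11
Actual rate k = Gd⁴/(8D³·11) = 1.7188 N/mm
Working load F = kδ = 1.7188·46 = 79.065 N
C = 68.0/4.9 = 13.8776; K_W = (4C−1)/(4C−4)+0.615/C = 1.1026
τ_max = K_W·8FD/(πd³) = 1.1026·116.37 = 128.31 MPa
τ_max ≤ 176 MPa → acceptable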